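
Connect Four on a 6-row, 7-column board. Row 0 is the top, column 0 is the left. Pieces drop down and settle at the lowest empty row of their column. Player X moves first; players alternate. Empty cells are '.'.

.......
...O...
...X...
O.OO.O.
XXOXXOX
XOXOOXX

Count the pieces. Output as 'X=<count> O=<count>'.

X=10 O=10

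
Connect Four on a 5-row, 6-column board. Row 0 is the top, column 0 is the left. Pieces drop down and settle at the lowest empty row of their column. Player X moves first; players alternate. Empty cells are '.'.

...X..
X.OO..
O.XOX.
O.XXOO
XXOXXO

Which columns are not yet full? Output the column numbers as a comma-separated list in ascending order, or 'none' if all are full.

Answer: 0,1,2,4,5

Derivation:
col 0: top cell = '.' → open
col 1: top cell = '.' → open
col 2: top cell = '.' → open
col 3: top cell = 'X' → FULL
col 4: top cell = '.' → open
col 5: top cell = '.' → open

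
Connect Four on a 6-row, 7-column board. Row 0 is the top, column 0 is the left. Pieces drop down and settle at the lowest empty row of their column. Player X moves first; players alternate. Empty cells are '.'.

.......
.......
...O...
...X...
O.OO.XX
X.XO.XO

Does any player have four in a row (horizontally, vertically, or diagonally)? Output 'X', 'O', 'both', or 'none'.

none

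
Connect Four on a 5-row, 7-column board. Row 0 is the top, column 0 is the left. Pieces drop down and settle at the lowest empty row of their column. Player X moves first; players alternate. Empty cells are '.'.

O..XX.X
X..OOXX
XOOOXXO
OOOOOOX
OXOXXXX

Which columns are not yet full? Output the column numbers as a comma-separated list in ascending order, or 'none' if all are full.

col 0: top cell = 'O' → FULL
col 1: top cell = '.' → open
col 2: top cell = '.' → open
col 3: top cell = 'X' → FULL
col 4: top cell = 'X' → FULL
col 5: top cell = '.' → open
col 6: top cell = 'X' → FULL

Answer: 1,2,5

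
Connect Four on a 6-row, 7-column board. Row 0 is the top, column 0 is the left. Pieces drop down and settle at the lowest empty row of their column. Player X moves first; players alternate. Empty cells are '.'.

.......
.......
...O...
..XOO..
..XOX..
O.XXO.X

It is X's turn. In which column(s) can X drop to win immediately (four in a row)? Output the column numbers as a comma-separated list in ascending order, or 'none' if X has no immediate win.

Answer: 2

Derivation:
col 0: drop X → no win
col 1: drop X → no win
col 2: drop X → WIN!
col 3: drop X → no win
col 4: drop X → no win
col 5: drop X → no win
col 6: drop X → no win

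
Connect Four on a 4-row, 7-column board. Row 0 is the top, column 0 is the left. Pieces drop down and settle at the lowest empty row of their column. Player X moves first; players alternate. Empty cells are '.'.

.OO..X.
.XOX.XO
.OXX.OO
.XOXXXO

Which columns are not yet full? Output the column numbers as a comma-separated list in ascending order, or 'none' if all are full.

Answer: 0,3,4,6

Derivation:
col 0: top cell = '.' → open
col 1: top cell = 'O' → FULL
col 2: top cell = 'O' → FULL
col 3: top cell = '.' → open
col 4: top cell = '.' → open
col 5: top cell = 'X' → FULL
col 6: top cell = '.' → open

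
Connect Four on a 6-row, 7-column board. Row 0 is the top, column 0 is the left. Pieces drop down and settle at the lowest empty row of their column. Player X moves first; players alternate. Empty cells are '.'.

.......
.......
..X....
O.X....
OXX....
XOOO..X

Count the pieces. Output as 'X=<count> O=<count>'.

X=6 O=5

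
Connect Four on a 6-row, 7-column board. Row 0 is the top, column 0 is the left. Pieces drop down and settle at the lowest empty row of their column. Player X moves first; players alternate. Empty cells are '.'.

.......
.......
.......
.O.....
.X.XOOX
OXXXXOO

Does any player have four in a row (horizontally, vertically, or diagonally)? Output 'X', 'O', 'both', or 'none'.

X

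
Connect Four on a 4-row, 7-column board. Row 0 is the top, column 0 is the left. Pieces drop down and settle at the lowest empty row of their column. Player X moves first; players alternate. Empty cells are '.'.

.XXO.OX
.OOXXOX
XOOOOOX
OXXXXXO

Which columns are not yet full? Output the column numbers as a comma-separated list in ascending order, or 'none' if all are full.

Answer: 0,4

Derivation:
col 0: top cell = '.' → open
col 1: top cell = 'X' → FULL
col 2: top cell = 'X' → FULL
col 3: top cell = 'O' → FULL
col 4: top cell = '.' → open
col 5: top cell = 'O' → FULL
col 6: top cell = 'X' → FULL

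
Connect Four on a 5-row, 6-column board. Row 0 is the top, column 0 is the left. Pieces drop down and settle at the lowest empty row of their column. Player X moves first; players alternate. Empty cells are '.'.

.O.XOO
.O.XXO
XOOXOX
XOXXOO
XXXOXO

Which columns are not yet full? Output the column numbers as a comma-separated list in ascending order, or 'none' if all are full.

col 0: top cell = '.' → open
col 1: top cell = 'O' → FULL
col 2: top cell = '.' → open
col 3: top cell = 'X' → FULL
col 4: top cell = 'O' → FULL
col 5: top cell = 'O' → FULL

Answer: 0,2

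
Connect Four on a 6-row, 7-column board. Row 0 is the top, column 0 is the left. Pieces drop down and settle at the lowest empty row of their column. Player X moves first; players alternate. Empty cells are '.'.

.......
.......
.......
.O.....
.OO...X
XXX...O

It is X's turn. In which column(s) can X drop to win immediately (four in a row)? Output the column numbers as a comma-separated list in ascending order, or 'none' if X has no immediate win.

col 0: drop X → no win
col 1: drop X → no win
col 2: drop X → no win
col 3: drop X → WIN!
col 4: drop X → no win
col 5: drop X → no win
col 6: drop X → no win

Answer: 3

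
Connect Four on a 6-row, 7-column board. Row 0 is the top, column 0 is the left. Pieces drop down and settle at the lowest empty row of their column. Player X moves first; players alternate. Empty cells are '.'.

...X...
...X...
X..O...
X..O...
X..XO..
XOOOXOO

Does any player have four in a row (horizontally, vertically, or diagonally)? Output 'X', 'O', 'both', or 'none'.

X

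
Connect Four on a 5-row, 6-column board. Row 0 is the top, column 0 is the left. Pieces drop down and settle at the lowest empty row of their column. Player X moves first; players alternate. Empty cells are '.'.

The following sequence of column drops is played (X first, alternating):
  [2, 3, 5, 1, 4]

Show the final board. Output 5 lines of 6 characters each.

Move 1: X drops in col 2, lands at row 4
Move 2: O drops in col 3, lands at row 4
Move 3: X drops in col 5, lands at row 4
Move 4: O drops in col 1, lands at row 4
Move 5: X drops in col 4, lands at row 4

Answer: ......
......
......
......
.OXOXX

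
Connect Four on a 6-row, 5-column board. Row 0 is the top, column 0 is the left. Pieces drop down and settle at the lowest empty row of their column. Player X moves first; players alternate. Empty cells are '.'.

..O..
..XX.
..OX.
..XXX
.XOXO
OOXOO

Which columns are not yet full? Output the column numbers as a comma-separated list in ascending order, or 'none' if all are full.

Answer: 0,1,3,4

Derivation:
col 0: top cell = '.' → open
col 1: top cell = '.' → open
col 2: top cell = 'O' → FULL
col 3: top cell = '.' → open
col 4: top cell = '.' → open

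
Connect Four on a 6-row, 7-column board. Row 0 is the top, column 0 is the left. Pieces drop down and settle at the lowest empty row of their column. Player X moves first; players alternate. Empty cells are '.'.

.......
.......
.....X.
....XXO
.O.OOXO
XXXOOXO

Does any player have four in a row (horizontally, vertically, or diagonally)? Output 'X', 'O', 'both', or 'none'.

X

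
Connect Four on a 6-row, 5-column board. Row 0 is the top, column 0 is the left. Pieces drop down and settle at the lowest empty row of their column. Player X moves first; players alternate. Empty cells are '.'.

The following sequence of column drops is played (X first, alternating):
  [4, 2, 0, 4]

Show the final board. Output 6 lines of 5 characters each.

Answer: .....
.....
.....
.....
....O
X.O.X

Derivation:
Move 1: X drops in col 4, lands at row 5
Move 2: O drops in col 2, lands at row 5
Move 3: X drops in col 0, lands at row 5
Move 4: O drops in col 4, lands at row 4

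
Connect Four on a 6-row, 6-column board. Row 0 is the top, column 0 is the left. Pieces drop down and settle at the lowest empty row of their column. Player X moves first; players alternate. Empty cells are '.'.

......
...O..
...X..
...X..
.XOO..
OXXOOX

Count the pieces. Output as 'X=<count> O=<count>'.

X=6 O=6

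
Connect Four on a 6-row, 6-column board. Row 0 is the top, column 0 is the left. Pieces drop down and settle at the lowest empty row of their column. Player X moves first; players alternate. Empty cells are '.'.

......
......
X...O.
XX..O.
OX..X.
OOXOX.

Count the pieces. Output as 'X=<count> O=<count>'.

X=7 O=6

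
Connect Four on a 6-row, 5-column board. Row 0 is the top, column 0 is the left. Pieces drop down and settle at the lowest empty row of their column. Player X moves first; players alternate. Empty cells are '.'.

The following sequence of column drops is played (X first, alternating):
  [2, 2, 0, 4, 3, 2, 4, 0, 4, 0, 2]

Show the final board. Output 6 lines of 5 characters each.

Move 1: X drops in col 2, lands at row 5
Move 2: O drops in col 2, lands at row 4
Move 3: X drops in col 0, lands at row 5
Move 4: O drops in col 4, lands at row 5
Move 5: X drops in col 3, lands at row 5
Move 6: O drops in col 2, lands at row 3
Move 7: X drops in col 4, lands at row 4
Move 8: O drops in col 0, lands at row 4
Move 9: X drops in col 4, lands at row 3
Move 10: O drops in col 0, lands at row 3
Move 11: X drops in col 2, lands at row 2

Answer: .....
.....
..X..
O.O.X
O.O.X
X.XXO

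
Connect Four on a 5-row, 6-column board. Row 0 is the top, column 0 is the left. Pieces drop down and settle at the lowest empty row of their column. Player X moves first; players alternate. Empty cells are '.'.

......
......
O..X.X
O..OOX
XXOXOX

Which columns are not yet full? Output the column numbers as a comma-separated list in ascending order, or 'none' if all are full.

col 0: top cell = '.' → open
col 1: top cell = '.' → open
col 2: top cell = '.' → open
col 3: top cell = '.' → open
col 4: top cell = '.' → open
col 5: top cell = '.' → open

Answer: 0,1,2,3,4,5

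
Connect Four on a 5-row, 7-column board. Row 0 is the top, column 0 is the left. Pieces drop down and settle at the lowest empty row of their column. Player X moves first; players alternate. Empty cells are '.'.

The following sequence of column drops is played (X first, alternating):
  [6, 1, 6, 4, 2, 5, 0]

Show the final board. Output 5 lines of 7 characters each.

Answer: .......
.......
.......
......X
XOX.OOX

Derivation:
Move 1: X drops in col 6, lands at row 4
Move 2: O drops in col 1, lands at row 4
Move 3: X drops in col 6, lands at row 3
Move 4: O drops in col 4, lands at row 4
Move 5: X drops in col 2, lands at row 4
Move 6: O drops in col 5, lands at row 4
Move 7: X drops in col 0, lands at row 4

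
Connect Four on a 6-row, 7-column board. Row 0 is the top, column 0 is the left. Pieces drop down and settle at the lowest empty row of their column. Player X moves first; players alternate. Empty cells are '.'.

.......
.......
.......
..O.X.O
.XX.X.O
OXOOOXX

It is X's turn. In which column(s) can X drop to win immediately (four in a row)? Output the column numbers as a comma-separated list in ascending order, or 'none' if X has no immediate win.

Answer: 3

Derivation:
col 0: drop X → no win
col 1: drop X → no win
col 2: drop X → no win
col 3: drop X → WIN!
col 4: drop X → no win
col 5: drop X → no win
col 6: drop X → no win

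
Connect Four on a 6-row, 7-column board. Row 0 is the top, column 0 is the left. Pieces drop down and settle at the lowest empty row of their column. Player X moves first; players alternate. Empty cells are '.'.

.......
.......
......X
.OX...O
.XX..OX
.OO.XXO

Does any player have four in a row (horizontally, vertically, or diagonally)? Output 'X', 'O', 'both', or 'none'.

none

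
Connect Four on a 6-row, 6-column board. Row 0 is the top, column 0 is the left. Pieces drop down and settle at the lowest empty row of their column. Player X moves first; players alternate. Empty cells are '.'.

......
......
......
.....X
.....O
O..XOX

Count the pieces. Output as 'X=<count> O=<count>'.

X=3 O=3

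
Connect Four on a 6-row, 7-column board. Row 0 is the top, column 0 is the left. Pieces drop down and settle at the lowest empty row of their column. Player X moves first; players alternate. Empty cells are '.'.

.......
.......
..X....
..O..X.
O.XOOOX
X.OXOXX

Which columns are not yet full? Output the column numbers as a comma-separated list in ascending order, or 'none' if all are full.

col 0: top cell = '.' → open
col 1: top cell = '.' → open
col 2: top cell = '.' → open
col 3: top cell = '.' → open
col 4: top cell = '.' → open
col 5: top cell = '.' → open
col 6: top cell = '.' → open

Answer: 0,1,2,3,4,5,6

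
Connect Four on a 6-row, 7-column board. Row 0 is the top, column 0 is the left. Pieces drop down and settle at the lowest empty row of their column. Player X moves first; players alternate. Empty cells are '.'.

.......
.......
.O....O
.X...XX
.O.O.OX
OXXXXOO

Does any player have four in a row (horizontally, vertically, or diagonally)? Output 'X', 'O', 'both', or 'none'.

X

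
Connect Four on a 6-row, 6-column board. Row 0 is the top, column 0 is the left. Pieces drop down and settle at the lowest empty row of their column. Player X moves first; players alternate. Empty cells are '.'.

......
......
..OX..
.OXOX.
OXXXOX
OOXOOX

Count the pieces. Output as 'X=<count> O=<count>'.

X=9 O=9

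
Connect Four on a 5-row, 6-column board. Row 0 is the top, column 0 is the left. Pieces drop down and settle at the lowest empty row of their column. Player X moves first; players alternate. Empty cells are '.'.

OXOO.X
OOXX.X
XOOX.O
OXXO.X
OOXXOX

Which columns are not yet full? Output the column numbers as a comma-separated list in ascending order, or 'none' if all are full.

col 0: top cell = 'O' → FULL
col 1: top cell = 'X' → FULL
col 2: top cell = 'O' → FULL
col 3: top cell = 'O' → FULL
col 4: top cell = '.' → open
col 5: top cell = 'X' → FULL

Answer: 4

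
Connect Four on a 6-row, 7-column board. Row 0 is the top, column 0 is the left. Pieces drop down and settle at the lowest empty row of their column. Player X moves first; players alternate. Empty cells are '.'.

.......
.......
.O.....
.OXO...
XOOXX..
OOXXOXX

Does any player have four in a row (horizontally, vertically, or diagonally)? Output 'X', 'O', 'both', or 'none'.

O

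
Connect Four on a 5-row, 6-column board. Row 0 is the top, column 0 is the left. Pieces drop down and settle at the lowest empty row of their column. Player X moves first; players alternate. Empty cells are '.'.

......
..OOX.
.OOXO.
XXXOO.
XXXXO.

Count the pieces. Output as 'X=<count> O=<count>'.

X=9 O=8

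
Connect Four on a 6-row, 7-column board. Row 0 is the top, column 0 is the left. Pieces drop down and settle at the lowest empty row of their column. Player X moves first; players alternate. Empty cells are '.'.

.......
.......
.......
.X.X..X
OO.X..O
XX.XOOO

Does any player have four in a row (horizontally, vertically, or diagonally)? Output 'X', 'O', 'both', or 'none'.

none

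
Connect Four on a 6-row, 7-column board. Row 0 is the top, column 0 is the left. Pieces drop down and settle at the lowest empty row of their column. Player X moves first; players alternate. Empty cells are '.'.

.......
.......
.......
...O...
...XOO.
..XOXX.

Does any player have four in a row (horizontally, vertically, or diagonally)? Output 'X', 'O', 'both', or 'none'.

none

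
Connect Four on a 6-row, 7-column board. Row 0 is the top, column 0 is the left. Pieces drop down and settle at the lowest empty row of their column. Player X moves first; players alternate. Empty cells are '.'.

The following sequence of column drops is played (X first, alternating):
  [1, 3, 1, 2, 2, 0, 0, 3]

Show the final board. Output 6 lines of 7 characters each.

Move 1: X drops in col 1, lands at row 5
Move 2: O drops in col 3, lands at row 5
Move 3: X drops in col 1, lands at row 4
Move 4: O drops in col 2, lands at row 5
Move 5: X drops in col 2, lands at row 4
Move 6: O drops in col 0, lands at row 5
Move 7: X drops in col 0, lands at row 4
Move 8: O drops in col 3, lands at row 4

Answer: .......
.......
.......
.......
XXXO...
OXOO...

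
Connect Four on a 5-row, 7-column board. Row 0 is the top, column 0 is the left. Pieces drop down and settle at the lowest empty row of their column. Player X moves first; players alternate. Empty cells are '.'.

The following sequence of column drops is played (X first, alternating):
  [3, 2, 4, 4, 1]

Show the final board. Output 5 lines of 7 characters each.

Move 1: X drops in col 3, lands at row 4
Move 2: O drops in col 2, lands at row 4
Move 3: X drops in col 4, lands at row 4
Move 4: O drops in col 4, lands at row 3
Move 5: X drops in col 1, lands at row 4

Answer: .......
.......
.......
....O..
.XOXX..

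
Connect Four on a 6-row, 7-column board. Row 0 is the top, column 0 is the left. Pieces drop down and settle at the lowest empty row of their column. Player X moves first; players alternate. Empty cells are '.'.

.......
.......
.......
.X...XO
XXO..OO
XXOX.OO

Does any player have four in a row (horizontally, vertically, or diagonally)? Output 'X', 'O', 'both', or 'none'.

none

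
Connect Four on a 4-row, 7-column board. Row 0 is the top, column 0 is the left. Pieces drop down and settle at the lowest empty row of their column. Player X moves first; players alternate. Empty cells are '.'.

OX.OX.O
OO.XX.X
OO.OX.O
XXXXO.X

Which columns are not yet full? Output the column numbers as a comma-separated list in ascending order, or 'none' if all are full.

Answer: 2,5

Derivation:
col 0: top cell = 'O' → FULL
col 1: top cell = 'X' → FULL
col 2: top cell = '.' → open
col 3: top cell = 'O' → FULL
col 4: top cell = 'X' → FULL
col 5: top cell = '.' → open
col 6: top cell = 'O' → FULL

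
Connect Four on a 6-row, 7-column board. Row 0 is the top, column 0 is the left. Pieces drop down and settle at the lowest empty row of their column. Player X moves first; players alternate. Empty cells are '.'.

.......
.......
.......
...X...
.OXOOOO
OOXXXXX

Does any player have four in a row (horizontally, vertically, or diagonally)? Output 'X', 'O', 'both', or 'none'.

both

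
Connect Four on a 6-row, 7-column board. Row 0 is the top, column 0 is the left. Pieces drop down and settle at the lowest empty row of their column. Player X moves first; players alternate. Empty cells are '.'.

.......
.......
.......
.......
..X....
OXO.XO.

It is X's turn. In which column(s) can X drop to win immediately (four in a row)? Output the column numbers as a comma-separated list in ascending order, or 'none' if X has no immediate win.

col 0: drop X → no win
col 1: drop X → no win
col 2: drop X → no win
col 3: drop X → no win
col 4: drop X → no win
col 5: drop X → no win
col 6: drop X → no win

Answer: none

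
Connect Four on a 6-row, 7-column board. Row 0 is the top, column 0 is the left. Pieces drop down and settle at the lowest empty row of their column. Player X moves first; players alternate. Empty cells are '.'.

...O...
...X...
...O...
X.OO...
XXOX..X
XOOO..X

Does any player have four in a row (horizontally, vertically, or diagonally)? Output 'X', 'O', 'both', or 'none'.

none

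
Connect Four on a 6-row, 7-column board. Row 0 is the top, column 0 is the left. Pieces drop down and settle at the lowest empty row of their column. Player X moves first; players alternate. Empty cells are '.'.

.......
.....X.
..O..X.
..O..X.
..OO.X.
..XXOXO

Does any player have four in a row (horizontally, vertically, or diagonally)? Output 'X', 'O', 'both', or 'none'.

X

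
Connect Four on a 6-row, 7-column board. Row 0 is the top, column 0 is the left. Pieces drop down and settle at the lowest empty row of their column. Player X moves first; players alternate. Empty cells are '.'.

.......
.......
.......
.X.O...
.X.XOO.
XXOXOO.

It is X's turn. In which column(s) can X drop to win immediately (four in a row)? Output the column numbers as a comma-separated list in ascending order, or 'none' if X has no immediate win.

Answer: 1

Derivation:
col 0: drop X → no win
col 1: drop X → WIN!
col 2: drop X → no win
col 3: drop X → no win
col 4: drop X → no win
col 5: drop X → no win
col 6: drop X → no win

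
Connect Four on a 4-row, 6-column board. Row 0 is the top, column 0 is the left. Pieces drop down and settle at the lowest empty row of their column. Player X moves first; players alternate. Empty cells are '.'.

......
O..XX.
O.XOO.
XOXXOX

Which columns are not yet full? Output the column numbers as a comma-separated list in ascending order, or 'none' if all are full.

Answer: 0,1,2,3,4,5

Derivation:
col 0: top cell = '.' → open
col 1: top cell = '.' → open
col 2: top cell = '.' → open
col 3: top cell = '.' → open
col 4: top cell = '.' → open
col 5: top cell = '.' → open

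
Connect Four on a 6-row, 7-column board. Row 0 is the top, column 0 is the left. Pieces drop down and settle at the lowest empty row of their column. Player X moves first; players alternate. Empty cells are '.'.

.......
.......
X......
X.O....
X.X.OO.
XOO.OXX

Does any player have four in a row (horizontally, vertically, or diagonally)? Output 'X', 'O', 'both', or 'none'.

X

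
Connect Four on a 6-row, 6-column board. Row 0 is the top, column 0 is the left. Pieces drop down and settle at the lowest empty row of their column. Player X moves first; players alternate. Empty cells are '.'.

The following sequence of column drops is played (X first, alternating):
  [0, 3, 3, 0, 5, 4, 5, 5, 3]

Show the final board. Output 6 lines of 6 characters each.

Answer: ......
......
......
...X.O
O..X.X
X..OOX

Derivation:
Move 1: X drops in col 0, lands at row 5
Move 2: O drops in col 3, lands at row 5
Move 3: X drops in col 3, lands at row 4
Move 4: O drops in col 0, lands at row 4
Move 5: X drops in col 5, lands at row 5
Move 6: O drops in col 4, lands at row 5
Move 7: X drops in col 5, lands at row 4
Move 8: O drops in col 5, lands at row 3
Move 9: X drops in col 3, lands at row 3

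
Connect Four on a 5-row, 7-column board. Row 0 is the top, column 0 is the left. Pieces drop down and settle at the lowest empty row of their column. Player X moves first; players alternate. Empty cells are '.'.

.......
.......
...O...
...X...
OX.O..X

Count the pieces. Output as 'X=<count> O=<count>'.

X=3 O=3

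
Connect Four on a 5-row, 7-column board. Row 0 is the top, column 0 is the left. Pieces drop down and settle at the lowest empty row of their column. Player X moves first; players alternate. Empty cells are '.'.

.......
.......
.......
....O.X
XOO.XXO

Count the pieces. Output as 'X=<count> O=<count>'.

X=4 O=4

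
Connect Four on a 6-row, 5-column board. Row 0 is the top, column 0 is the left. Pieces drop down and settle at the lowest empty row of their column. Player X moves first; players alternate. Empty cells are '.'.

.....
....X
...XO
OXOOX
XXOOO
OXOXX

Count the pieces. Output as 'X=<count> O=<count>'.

X=9 O=9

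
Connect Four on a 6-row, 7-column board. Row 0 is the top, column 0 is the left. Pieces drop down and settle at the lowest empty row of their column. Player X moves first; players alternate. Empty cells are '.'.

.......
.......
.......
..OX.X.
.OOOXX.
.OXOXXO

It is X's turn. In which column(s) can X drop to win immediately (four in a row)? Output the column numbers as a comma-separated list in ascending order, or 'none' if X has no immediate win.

Answer: 2,5

Derivation:
col 0: drop X → no win
col 1: drop X → no win
col 2: drop X → WIN!
col 3: drop X → no win
col 4: drop X → no win
col 5: drop X → WIN!
col 6: drop X → no win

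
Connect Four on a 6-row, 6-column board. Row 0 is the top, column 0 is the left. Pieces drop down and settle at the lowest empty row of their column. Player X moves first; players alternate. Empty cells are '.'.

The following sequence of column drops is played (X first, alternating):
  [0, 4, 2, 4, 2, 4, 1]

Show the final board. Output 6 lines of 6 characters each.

Move 1: X drops in col 0, lands at row 5
Move 2: O drops in col 4, lands at row 5
Move 3: X drops in col 2, lands at row 5
Move 4: O drops in col 4, lands at row 4
Move 5: X drops in col 2, lands at row 4
Move 6: O drops in col 4, lands at row 3
Move 7: X drops in col 1, lands at row 5

Answer: ......
......
......
....O.
..X.O.
XXX.O.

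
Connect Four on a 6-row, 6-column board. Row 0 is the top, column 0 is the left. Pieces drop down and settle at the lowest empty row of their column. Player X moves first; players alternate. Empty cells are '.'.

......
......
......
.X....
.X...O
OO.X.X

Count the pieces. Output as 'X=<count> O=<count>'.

X=4 O=3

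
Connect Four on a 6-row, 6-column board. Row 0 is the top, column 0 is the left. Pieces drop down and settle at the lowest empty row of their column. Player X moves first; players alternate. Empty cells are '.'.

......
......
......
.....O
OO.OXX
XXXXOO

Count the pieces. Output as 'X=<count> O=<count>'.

X=6 O=6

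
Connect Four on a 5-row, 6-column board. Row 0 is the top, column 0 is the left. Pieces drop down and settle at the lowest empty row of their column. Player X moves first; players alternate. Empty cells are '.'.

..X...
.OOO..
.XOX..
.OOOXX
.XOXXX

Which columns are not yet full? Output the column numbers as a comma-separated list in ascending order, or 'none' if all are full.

Answer: 0,1,3,4,5

Derivation:
col 0: top cell = '.' → open
col 1: top cell = '.' → open
col 2: top cell = 'X' → FULL
col 3: top cell = '.' → open
col 4: top cell = '.' → open
col 5: top cell = '.' → open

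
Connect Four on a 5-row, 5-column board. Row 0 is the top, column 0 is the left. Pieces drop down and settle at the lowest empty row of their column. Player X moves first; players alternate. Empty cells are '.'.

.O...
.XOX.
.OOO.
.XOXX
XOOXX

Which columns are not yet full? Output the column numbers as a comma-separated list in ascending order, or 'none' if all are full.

Answer: 0,2,3,4

Derivation:
col 0: top cell = '.' → open
col 1: top cell = 'O' → FULL
col 2: top cell = '.' → open
col 3: top cell = '.' → open
col 4: top cell = '.' → open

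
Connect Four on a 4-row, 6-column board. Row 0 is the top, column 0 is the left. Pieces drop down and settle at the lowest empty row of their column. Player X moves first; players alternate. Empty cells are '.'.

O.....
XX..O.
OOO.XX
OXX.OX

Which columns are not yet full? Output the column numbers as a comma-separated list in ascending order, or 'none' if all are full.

col 0: top cell = 'O' → FULL
col 1: top cell = '.' → open
col 2: top cell = '.' → open
col 3: top cell = '.' → open
col 4: top cell = '.' → open
col 5: top cell = '.' → open

Answer: 1,2,3,4,5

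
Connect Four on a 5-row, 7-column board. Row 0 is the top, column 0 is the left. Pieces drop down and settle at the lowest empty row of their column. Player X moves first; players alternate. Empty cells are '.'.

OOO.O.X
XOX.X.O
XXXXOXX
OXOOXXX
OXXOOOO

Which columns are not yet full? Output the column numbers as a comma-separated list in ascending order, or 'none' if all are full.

Answer: 3,5

Derivation:
col 0: top cell = 'O' → FULL
col 1: top cell = 'O' → FULL
col 2: top cell = 'O' → FULL
col 3: top cell = '.' → open
col 4: top cell = 'O' → FULL
col 5: top cell = '.' → open
col 6: top cell = 'X' → FULL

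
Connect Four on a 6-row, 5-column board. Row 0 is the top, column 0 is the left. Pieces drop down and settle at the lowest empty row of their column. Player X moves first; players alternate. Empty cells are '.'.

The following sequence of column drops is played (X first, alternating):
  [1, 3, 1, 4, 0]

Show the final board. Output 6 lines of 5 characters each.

Answer: .....
.....
.....
.....
.X...
XX.OO

Derivation:
Move 1: X drops in col 1, lands at row 5
Move 2: O drops in col 3, lands at row 5
Move 3: X drops in col 1, lands at row 4
Move 4: O drops in col 4, lands at row 5
Move 5: X drops in col 0, lands at row 5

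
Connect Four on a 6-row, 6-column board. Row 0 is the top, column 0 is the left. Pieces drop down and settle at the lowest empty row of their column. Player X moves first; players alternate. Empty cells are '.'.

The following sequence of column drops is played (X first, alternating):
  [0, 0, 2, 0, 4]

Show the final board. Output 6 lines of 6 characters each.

Answer: ......
......
......
O.....
O.....
X.X.X.

Derivation:
Move 1: X drops in col 0, lands at row 5
Move 2: O drops in col 0, lands at row 4
Move 3: X drops in col 2, lands at row 5
Move 4: O drops in col 0, lands at row 3
Move 5: X drops in col 4, lands at row 5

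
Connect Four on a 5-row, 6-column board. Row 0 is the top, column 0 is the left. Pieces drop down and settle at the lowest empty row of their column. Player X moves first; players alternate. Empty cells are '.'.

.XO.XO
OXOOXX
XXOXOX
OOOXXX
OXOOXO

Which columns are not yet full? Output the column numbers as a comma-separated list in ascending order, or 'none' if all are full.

Answer: 0,3

Derivation:
col 0: top cell = '.' → open
col 1: top cell = 'X' → FULL
col 2: top cell = 'O' → FULL
col 3: top cell = '.' → open
col 4: top cell = 'X' → FULL
col 5: top cell = 'O' → FULL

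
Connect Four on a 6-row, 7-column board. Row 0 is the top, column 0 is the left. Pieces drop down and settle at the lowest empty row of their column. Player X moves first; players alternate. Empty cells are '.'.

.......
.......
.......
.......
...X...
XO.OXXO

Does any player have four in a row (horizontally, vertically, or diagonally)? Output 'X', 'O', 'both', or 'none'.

none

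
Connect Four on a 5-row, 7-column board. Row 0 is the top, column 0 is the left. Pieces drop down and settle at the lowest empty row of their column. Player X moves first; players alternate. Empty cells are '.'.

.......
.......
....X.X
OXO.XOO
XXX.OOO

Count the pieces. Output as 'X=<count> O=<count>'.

X=7 O=7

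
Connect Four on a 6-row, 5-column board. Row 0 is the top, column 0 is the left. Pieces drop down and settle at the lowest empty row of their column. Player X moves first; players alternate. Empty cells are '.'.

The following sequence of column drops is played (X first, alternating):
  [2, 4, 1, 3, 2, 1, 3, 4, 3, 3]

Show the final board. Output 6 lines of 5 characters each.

Move 1: X drops in col 2, lands at row 5
Move 2: O drops in col 4, lands at row 5
Move 3: X drops in col 1, lands at row 5
Move 4: O drops in col 3, lands at row 5
Move 5: X drops in col 2, lands at row 4
Move 6: O drops in col 1, lands at row 4
Move 7: X drops in col 3, lands at row 4
Move 8: O drops in col 4, lands at row 4
Move 9: X drops in col 3, lands at row 3
Move 10: O drops in col 3, lands at row 2

Answer: .....
.....
...O.
...X.
.OXXO
.XXOO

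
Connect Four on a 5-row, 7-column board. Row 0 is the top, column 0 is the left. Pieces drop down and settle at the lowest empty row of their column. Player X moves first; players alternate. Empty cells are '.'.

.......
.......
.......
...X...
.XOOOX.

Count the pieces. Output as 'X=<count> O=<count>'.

X=3 O=3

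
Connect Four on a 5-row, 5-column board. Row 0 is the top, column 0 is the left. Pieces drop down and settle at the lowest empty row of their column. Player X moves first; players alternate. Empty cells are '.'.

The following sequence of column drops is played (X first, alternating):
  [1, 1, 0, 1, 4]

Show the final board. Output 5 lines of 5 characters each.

Answer: .....
.....
.O...
.O...
XX..X

Derivation:
Move 1: X drops in col 1, lands at row 4
Move 2: O drops in col 1, lands at row 3
Move 3: X drops in col 0, lands at row 4
Move 4: O drops in col 1, lands at row 2
Move 5: X drops in col 4, lands at row 4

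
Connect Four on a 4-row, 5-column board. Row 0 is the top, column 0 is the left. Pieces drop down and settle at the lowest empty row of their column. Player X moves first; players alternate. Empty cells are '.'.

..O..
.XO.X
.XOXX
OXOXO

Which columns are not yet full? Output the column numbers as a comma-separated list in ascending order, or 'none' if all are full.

Answer: 0,1,3,4

Derivation:
col 0: top cell = '.' → open
col 1: top cell = '.' → open
col 2: top cell = 'O' → FULL
col 3: top cell = '.' → open
col 4: top cell = '.' → open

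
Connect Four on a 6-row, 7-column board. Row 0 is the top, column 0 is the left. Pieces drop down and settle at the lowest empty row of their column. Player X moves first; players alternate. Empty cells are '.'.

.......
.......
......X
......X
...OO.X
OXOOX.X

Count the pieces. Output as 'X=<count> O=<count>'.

X=6 O=5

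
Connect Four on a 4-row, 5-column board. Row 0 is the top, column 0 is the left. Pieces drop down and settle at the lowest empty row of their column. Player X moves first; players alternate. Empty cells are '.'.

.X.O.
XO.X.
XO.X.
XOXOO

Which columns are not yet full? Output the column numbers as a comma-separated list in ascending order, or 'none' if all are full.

col 0: top cell = '.' → open
col 1: top cell = 'X' → FULL
col 2: top cell = '.' → open
col 3: top cell = 'O' → FULL
col 4: top cell = '.' → open

Answer: 0,2,4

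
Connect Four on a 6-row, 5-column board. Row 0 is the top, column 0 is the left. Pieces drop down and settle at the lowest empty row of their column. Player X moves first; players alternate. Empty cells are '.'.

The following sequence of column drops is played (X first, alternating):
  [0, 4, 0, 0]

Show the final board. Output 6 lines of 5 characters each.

Move 1: X drops in col 0, lands at row 5
Move 2: O drops in col 4, lands at row 5
Move 3: X drops in col 0, lands at row 4
Move 4: O drops in col 0, lands at row 3

Answer: .....
.....
.....
O....
X....
X...O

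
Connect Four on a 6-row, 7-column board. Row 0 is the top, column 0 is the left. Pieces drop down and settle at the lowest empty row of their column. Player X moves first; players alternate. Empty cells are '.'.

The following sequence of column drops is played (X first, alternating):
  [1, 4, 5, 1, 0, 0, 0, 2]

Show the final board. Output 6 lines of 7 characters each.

Answer: .......
.......
.......
X......
OO.....
XXO.OX.

Derivation:
Move 1: X drops in col 1, lands at row 5
Move 2: O drops in col 4, lands at row 5
Move 3: X drops in col 5, lands at row 5
Move 4: O drops in col 1, lands at row 4
Move 5: X drops in col 0, lands at row 5
Move 6: O drops in col 0, lands at row 4
Move 7: X drops in col 0, lands at row 3
Move 8: O drops in col 2, lands at row 5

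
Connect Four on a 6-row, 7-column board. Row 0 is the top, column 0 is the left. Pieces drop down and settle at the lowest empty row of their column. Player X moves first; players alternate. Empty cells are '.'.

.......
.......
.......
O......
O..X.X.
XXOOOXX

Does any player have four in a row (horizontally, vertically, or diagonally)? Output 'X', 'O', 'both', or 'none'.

none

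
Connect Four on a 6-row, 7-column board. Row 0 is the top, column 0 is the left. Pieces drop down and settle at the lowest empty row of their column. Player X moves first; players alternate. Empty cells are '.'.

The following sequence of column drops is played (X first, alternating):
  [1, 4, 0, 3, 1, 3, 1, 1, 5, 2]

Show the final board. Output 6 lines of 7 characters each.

Answer: .......
.......
.O.....
.X.....
.X.O...
XXOOOX.

Derivation:
Move 1: X drops in col 1, lands at row 5
Move 2: O drops in col 4, lands at row 5
Move 3: X drops in col 0, lands at row 5
Move 4: O drops in col 3, lands at row 5
Move 5: X drops in col 1, lands at row 4
Move 6: O drops in col 3, lands at row 4
Move 7: X drops in col 1, lands at row 3
Move 8: O drops in col 1, lands at row 2
Move 9: X drops in col 5, lands at row 5
Move 10: O drops in col 2, lands at row 5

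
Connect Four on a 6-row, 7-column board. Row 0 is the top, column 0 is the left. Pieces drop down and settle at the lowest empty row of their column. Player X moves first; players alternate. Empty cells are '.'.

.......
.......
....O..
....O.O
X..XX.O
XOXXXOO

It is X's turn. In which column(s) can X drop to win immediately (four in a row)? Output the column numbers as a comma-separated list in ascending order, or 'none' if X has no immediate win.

Answer: none

Derivation:
col 0: drop X → no win
col 1: drop X → no win
col 2: drop X → no win
col 3: drop X → no win
col 4: drop X → no win
col 5: drop X → no win
col 6: drop X → no win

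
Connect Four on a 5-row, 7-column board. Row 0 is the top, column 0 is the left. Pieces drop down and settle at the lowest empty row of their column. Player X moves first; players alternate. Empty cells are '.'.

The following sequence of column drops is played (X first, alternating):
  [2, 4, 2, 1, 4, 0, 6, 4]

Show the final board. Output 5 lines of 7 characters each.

Answer: .......
.......
....O..
..X.X..
OOX.O.X

Derivation:
Move 1: X drops in col 2, lands at row 4
Move 2: O drops in col 4, lands at row 4
Move 3: X drops in col 2, lands at row 3
Move 4: O drops in col 1, lands at row 4
Move 5: X drops in col 4, lands at row 3
Move 6: O drops in col 0, lands at row 4
Move 7: X drops in col 6, lands at row 4
Move 8: O drops in col 4, lands at row 2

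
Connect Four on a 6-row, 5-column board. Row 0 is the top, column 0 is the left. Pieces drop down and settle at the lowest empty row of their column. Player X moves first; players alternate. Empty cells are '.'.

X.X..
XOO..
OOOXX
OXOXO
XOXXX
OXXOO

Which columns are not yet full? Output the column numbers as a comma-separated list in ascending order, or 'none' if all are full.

Answer: 1,3,4

Derivation:
col 0: top cell = 'X' → FULL
col 1: top cell = '.' → open
col 2: top cell = 'X' → FULL
col 3: top cell = '.' → open
col 4: top cell = '.' → open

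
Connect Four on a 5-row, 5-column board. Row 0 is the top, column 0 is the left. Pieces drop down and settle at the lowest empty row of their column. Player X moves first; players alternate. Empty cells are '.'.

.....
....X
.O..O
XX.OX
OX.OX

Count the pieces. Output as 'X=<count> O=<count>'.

X=6 O=5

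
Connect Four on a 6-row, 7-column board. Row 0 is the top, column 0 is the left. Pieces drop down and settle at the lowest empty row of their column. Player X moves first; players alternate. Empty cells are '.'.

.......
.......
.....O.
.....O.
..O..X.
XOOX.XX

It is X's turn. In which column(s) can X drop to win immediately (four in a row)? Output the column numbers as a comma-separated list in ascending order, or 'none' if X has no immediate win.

col 0: drop X → no win
col 1: drop X → no win
col 2: drop X → no win
col 3: drop X → no win
col 4: drop X → WIN!
col 5: drop X → no win
col 6: drop X → no win

Answer: 4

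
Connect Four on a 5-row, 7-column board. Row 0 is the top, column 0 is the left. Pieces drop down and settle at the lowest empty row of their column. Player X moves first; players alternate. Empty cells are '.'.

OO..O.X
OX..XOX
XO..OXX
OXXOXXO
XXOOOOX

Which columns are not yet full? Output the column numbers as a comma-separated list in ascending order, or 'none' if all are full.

Answer: 2,3,5

Derivation:
col 0: top cell = 'O' → FULL
col 1: top cell = 'O' → FULL
col 2: top cell = '.' → open
col 3: top cell = '.' → open
col 4: top cell = 'O' → FULL
col 5: top cell = '.' → open
col 6: top cell = 'X' → FULL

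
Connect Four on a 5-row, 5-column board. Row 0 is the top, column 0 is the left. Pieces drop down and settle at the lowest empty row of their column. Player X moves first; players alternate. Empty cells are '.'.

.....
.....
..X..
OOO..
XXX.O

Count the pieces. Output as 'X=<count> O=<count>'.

X=4 O=4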